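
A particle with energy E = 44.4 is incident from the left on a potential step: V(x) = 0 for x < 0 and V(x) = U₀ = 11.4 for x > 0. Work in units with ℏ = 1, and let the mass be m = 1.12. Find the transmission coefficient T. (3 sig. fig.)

The wavenumbers are k₁ = √(2mE)/ℏ = 9.973 on the left and k₂ = √(2m(E − U₀))/ℏ = 8.598 on the right.
Matching ψ and ψ′ at x = 0 gives r = (k₁ − k₂)/(k₁ + k₂), so R = r² = 0.005483 and T = 1 − R = 0.9945.

T = 0.995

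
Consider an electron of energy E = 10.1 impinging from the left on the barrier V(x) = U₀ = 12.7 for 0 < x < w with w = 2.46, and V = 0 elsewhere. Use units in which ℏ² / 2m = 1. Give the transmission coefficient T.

T = 0.000934

Since E < U₀ the interior solution is evanescent with decay constant κ = √(2m(U₀ − E))/ℏ = 1.612.
κw = 3.967, sinh(κw) = 26.39.
The exact tunnelling result is T⁻¹ = 1 + U₀² sinh²(κw) / [4E(U₀ − E)] = 1071, so T = 0.000934.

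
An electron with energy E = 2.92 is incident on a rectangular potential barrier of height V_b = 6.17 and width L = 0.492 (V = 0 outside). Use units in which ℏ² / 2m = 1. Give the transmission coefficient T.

Since E < V_b the interior solution is evanescent with decay constant κ = √(2m(V_b − E))/ℏ = 1.803.
κL = 0.8870, sinh(κL) = 1.008.
Matching ψ, ψ′ at both faces gives T = [1 + V_b² sinh²(κL) / (4E(V_b − E))]⁻¹ = 1/2.019 = 0.495.

T = 0.495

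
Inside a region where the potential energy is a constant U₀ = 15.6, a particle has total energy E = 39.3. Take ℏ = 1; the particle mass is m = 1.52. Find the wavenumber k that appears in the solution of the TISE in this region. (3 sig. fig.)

With E > U₀ the solution is oscillatory, ψ ∝ e^{±ikx} with k = √(2m(E − U₀))/ℏ.
k = √(2 × 1.52 × 23.7) = 8.488.

k = 8.49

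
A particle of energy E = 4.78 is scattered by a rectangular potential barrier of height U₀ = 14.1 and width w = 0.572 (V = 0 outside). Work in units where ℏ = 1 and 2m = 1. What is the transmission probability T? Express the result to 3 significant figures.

Since E < U₀ the interior solution is evanescent with decay constant κ = √(2m(U₀ − E))/ℏ = 3.053.
κw = 1.746, sinh(κw) = 2.779.
Matching ψ, ψ′ at both faces gives T = [1 + U₀² sinh²(κw) / (4E(U₀ − E))]⁻¹ = 1/9.618 = 0.104.

T = 0.104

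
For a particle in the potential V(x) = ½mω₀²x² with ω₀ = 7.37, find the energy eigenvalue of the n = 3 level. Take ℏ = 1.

E = 25.8

The oscillator eigenvalues are E_n = ℏω₀(n + ½), so E_3 = 7.37 × 3.5 = 25.80.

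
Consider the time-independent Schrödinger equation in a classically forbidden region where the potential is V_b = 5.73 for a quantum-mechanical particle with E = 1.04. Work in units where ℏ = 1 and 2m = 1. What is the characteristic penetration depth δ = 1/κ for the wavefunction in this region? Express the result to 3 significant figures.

δ = 0.462

Since E < V_b the TISE in this region is ψ'' = κ²ψ with κ = √(2m(V_b − E))/ℏ.
κ = √(2 × 0.5 × 4.69) = 2.166. The penetration depth is δ = 1/κ = 0.462.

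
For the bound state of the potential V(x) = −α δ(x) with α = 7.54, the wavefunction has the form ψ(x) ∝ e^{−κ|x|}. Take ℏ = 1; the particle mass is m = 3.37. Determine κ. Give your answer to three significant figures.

Integrate −(ℏ²/2m)ψ'' − αδ(x)ψ = Eψ from −ε to +ε: the ψ'' term gives ψ'(0⁺) − ψ'(0⁻) and the δ term gives −(2mα/ℏ²)ψ(0).
With ψ ∝ e^{−κ|x|} this yields −2κ = −2mα/ℏ², so κ = mα/ℏ² = 25.41.

κ = 25.4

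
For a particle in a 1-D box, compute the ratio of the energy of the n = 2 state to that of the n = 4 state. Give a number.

0.25

E_n = n²π²ℏ²/(2mL²) so the ratio is n₂²/n₁² = 4/16 = 0.25.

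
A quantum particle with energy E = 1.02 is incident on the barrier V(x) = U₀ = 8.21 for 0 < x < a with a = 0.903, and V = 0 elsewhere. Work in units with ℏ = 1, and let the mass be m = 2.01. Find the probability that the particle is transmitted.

T = 0.000106

Since E < U₀ the interior solution is evanescent with decay constant κ = √(2m(U₀ − E))/ℏ = 5.376.
κa = 4.855, sinh(κa) = 64.17.
Matching ψ, ψ′ at both faces gives T = [1 + U₀² sinh²(κa) / (4E(U₀ − E))]⁻¹ = 1/9462 = 0.000106.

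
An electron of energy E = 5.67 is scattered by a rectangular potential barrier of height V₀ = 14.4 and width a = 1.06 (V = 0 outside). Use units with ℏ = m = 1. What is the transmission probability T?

T = 0.000543

E < V₀: inside the barrier ψ ∝ e^{±κx} with κ = √(2m(V₀ − E))/ℏ = 4.179.
κa = 4.429, sinh(κa) = 41.93.
Matching ψ, ψ′ at both faces gives T = [1 + V₀² sinh²(κa) / (4E(V₀ − E))]⁻¹ = 1/1842 = 0.000543.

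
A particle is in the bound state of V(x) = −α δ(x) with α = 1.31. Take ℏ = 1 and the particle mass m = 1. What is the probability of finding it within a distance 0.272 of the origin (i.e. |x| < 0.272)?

P = 0.510

The normalised bound state is ψ = √κ e^{−κ|x|} with κ = mα/ℏ² = 1.310.
P(|x| < d) = ∫_{−d}^{d} κ e^{−2κ|x|} dx = 1 − e^{−2κd} = 1 − e^{−0.7126} = 0.5097.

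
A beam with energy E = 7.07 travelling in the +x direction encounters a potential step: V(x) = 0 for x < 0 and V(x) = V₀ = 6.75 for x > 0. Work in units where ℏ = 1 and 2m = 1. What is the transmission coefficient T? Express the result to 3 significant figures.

The wavenumbers are k₁ = √(2mE)/ℏ = 2.659 on the left and k₂ = √(2m(E − V₀))/ℏ = 0.5657 on the right.
Matching ψ and ψ′ at x = 0 gives r = (k₁ − k₂)/(k₁ + k₂), so R = r² = 0.4214 and T = 1 − R = 0.5786.

T = 0.579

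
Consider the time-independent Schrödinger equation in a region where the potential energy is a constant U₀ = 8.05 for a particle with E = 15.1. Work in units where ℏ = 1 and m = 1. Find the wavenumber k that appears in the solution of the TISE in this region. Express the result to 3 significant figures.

k = 3.75

With E > U₀ the solution is oscillatory, ψ ∝ e^{±ikx} with k = √(2m(E − U₀))/ℏ.
k = √(2 × 1 × 7.05) = 3.755.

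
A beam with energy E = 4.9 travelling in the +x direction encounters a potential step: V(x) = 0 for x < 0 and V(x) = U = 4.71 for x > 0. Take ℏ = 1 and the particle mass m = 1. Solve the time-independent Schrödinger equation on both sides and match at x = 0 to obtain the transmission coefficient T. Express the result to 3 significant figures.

T = 0.550

On each side the TISE gives plane waves with k = √(2m(E − V))/ℏ: k₁ = √(2·1·4.9) = 3.130, k₂ = √(2·1·0.19) = 0.6164.
Matching ψ and ψ′ at x = 0 gives r = (k₁ − k₂)/(k₁ + k₂), so R = r² = 0.4502 and T = 1 − R = 0.5498.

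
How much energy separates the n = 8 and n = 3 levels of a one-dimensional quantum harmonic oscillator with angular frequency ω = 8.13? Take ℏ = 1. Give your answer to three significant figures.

ΔE = 40.7

E_n = ℏω(n + ½), so ΔE = (8 − 3) ℏω = 5 × 8.13 = 40.65.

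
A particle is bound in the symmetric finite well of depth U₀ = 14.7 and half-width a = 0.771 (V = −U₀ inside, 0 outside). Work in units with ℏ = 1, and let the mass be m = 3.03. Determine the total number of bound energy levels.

Define the well-strength parameter z₀ = (a/ℏ)√(2mU₀) = 0.771 × √(2·3.03·14.7) = 7.277.
A new bound state (alternating even/odd) appears each time z₀ passes a multiple of π/2, so N = ⌊2z₀/π⌋ + 1 = ⌊4.633⌋ + 1 = 5.

N = 5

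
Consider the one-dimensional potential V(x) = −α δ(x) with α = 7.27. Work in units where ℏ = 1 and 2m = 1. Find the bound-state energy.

E = -13.2

The bound state is ψ(x) = √κ e^{−κ|x|}. The derivative jump ψ'(0⁺) − ψ'(0⁻) = −(2mα/ℏ²)ψ(0) fixes κ = mα/ℏ² = 3.635.
Then E = −ℏ²κ²/(2m) = −mα²/(2ℏ²) = -13.21.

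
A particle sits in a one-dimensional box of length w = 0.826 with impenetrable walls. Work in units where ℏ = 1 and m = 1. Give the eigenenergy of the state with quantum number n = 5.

The infinite-well eigenfunctions ψ_n = √(2/w) sin(nπx/w) vanish at both walls, giving E_n = n²π²ℏ²/(2mw²).
E_5 = 5² × π² / (2 × 1 × 0.826²) = 180.8.

E = 181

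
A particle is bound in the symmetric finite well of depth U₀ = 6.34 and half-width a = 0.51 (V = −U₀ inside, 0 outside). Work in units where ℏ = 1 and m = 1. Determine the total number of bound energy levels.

Define the well-strength parameter z₀ = (a/ℏ)√(2mU₀) = 0.51 × √(2·1·6.34) = 1.816.
The even/odd transcendental equations gain one root per π/2 in z₀, giving N = 1 + ⌊2z₀/π⌋ = 1 + ⌊1.156⌋ = 2.

N = 2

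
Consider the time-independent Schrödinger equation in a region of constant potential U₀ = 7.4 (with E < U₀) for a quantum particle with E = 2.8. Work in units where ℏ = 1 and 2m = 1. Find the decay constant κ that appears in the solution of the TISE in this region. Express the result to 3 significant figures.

Since E < U₀ the TISE in this region is ψ'' = κ²ψ with κ = √(2m(U₀ − E))/ℏ.
κ = √(2 × 0.5 × 4.6) = 2.145.

κ = 2.14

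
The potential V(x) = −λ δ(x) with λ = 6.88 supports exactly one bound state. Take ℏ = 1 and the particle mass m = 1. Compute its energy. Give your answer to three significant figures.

E = -23.7

For x ≠ 0 the bound state is ψ ∝ e^{−κ|x|}; integrating the TISE across the delta gives the cusp condition 2κ = 2mλ/ℏ², so κ = 6.880.
Then E = −ℏ²κ²/(2m) = −mλ²/(2ℏ²) = -23.67.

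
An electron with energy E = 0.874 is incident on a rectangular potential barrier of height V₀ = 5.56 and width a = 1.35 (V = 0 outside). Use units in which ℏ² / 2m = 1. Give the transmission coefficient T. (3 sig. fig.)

E < V₀: inside the barrier ψ ∝ e^{±κx} with κ = √(2m(V₀ − E))/ℏ = 2.165.
κa = 2.922, sinh(κa) = 9.266.
The exact tunnelling result is T⁻¹ = 1 + V₀² sinh²(κa) / [4E(V₀ − E)] = 163.0, so T = 0.00613.

T = 0.00613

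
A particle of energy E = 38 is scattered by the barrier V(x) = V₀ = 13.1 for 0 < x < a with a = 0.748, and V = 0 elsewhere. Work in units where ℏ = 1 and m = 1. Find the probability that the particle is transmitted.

T = 0.969

E > V₀: inside the barrier k₂ = √(2m(E − V₀))/ℏ = 7.057, k₂a = 5.279.
T = [1 + V₀² sin²(k₂a) / (4E(E − V₀))]⁻¹ = 1/1.032 = 0.969.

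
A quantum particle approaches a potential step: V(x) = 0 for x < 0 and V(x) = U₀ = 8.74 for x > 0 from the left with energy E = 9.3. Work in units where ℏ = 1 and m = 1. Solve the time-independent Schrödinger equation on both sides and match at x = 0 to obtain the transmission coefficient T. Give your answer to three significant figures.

On each side the TISE gives plane waves with k = √(2m(E − V))/ℏ: k₁ = √(2·1·9.3) = 4.313, k₂ = √(2·1·0.56) = 1.058.
Continuity of ψ and ψ′ at the step yields the reflection amplitude r = (k₁ − k₂)/(k₁ + k₂) = 0.6059; thus R = |r|² = 0.3671, T = 0.6329.

T = 0.633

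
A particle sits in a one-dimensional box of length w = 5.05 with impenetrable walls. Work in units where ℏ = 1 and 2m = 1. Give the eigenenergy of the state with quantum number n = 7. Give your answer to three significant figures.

The infinite-well eigenfunctions ψ_n = √(2/w) sin(nπx/w) vanish at both walls, giving E_n = n²π²ℏ²/(2mw²).
E_7 = 7² × π² / (2 × 0.5 × 5.05²) = 18.96.

E = 19.0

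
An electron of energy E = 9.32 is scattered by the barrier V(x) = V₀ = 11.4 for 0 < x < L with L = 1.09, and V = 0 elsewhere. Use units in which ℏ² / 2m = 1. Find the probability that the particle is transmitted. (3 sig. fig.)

T = 0.101

E < V₀: inside the barrier ψ ∝ e^{±κx} with κ = √(2m(V₀ − E))/ℏ = 1.442.
κL = 1.572, sinh(κL) = 2.304.
Matching ψ, ψ′ at both faces gives T = [1 + V₀² sinh²(κL) / (4E(V₀ − E))]⁻¹ = 1/9.900 = 0.101.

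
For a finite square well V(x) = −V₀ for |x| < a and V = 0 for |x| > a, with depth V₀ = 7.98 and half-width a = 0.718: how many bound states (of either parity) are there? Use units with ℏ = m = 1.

Define the well-strength parameter z₀ = (a/ℏ)√(2mV₀) = 0.718 × √(2·1·7.98) = 2.868.
The even/odd transcendental equations gain one root per π/2 in z₀, giving N = 1 + ⌊2z₀/π⌋ = 1 + ⌊1.826⌋ = 2.

N = 2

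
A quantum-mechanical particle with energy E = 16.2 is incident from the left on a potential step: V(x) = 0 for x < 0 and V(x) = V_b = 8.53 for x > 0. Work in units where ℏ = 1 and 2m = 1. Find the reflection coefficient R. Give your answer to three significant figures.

R = 0.0341

On each side the TISE gives plane waves with k = √(2m(E − V))/ℏ: k₁ = √(2·½·16.2) = 4.025, k₂ = √(2·½·7.67) = 2.769.
Matching ψ and ψ′ at x = 0 gives r = (k₁ − k₂)/(k₁ + k₂), so R = r² = 0.03414 and T = 1 − R = 0.9659.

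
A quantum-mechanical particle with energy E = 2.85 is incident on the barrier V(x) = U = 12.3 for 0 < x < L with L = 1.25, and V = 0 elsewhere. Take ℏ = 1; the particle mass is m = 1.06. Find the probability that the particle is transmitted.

Since E < U the interior solution is evanescent with decay constant κ = √(2m(U − E))/ℏ = 4.476.
κL = 5.595, sinh(κL) = 134.5.
Matching ψ, ψ′ at both faces gives T = [1 + U² sinh²(κL) / (4E(U − E))]⁻¹ = 1/25420 = 0.0000393.

T = 0.0000393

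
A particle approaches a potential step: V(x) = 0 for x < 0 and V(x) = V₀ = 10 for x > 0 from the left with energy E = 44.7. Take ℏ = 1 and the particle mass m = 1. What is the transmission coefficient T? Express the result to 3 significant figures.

T = 0.996

The wavenumbers are k₁ = √(2mE)/ℏ = 9.455 on the left and k₂ = √(2m(E − V₀))/ℏ = 8.331 on the right.
Continuity of ψ and ψ′ at the step yields the reflection amplitude r = (k₁ − k₂)/(k₁ + k₂) = 0.06322; thus R = |r|² = 0.003997, T = 0.9960.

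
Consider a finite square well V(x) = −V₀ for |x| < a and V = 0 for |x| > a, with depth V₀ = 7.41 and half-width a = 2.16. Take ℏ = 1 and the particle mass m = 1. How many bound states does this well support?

N = 6

The dimensionless depth is z₀ = a√(2mV₀)/ℏ = 2.16 × √(14.82) = 8.315.
A new bound state (alternating even/odd) appears each time z₀ passes a multiple of π/2, so N = ⌊2z₀/π⌋ + 1 = ⌊5.294⌋ + 1 = 6.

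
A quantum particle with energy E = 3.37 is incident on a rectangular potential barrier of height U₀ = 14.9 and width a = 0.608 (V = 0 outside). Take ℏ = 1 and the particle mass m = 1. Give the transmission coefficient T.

E < U₀: inside the barrier ψ ∝ e^{±κx} with κ = √(2m(U₀ − E))/ℏ = 4.802.
κa = 2.920, sinh(κa) = 9.241.
Matching ψ, ψ′ at both faces gives T = [1 + U₀² sinh²(κa) / (4E(U₀ − E))]⁻¹ = 1/123.0 = 0.00813.

T = 0.00813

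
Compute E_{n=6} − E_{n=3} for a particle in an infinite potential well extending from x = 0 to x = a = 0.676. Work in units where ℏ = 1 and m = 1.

ΔE = 292

E_n = n²π²ℏ²/(2ma²), so ΔE = (6² − 3²) π²ℏ²/(2ma²).
ΔE = 27 × π² / (2 × 1 × 0.676²) = 291.6.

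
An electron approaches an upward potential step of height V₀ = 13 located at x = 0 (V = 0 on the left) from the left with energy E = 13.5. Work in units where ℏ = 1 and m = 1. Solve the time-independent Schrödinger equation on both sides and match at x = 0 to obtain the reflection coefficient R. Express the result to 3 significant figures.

R = 0.459

On each side the TISE gives plane waves with k = √(2m(E − V))/ℏ: k₁ = √(2·1·13.5) = 5.196, k₂ = √(2·1·0.5) = 1.000.
Matching ψ and ψ′ at x = 0 gives r = (k₁ − k₂)/(k₁ + k₂), so R = r² = 0.4586 and T = 1 − R = 0.5414.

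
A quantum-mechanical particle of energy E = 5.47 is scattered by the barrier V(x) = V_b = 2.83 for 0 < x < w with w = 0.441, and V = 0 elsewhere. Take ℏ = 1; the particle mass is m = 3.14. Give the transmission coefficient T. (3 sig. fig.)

T = 0.884

E > V_b: inside the barrier k₂ = √(2m(E − V_b))/ℏ = 4.072, k₂w = 1.796.
T = [1 + V_b² sin²(k₂w) / (4E(E − V_b))]⁻¹ = 1/1.132 = 0.884.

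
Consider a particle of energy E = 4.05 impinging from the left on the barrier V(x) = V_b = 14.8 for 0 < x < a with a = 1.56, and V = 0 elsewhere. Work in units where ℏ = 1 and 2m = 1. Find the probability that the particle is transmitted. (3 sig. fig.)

Since E < V_b the interior solution is evanescent with decay constant κ = √(2m(V_b − E))/ℏ = 3.279.
κa = 5.115, sinh(κa) = 83.23.
Matching ψ, ψ′ at both faces gives T = [1 + V_b² sinh²(κa) / (4E(V_b − E))]⁻¹ = 1/8714 = 0.000115.

T = 0.000115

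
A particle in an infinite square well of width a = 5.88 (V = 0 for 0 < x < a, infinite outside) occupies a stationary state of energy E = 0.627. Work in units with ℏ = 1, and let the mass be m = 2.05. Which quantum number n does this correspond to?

From E_n = n²π²ℏ²/(2ma²) invert to n = √(2ma²E)/(πℏ).
n = (5.88/π) × √(2 × 2.05 × 0.627) = 3.001 → n = 3.

n = 3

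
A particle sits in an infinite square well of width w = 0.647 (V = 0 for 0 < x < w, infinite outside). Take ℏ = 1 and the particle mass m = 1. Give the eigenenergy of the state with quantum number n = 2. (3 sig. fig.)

The infinite-well eigenfunctions ψ_n = √(2/w) sin(nπx/w) vanish at both walls, giving E_n = n²π²ℏ²/(2mw²).
E_2 = 2² × π² / (2 × 1 × 0.647²) = 47.15.

E = 47.2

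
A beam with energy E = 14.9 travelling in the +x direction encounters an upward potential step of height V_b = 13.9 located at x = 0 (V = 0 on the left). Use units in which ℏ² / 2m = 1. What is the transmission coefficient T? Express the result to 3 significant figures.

T = 0.654

On each side the TISE gives plane waves with k = √(2m(E − V))/ℏ: k₁ = √(2·½·14.9) = 3.860, k₂ = √(2·½·1) = 1.000.
Continuity of ψ and ψ′ at the step yields the reflection amplitude r = (k₁ − k₂)/(k₁ + k₂) = 0.5885; thus R = |r|² = 0.3463, T = 0.6537.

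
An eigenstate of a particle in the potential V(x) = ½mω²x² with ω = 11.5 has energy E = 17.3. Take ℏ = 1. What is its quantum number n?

n = 1

E_n = ℏω(n + ½) ⇒ n = E/(ℏω) − ½ = 17.3/11.5 − 0.5 = 1.004 → n = 1.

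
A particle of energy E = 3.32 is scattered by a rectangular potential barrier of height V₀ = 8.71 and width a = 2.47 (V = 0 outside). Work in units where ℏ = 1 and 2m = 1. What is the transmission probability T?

E < V₀: inside the barrier ψ ∝ e^{±κx} with κ = √(2m(V₀ − E))/ℏ = 2.322.
κa = 5.734, sinh(κa) = 154.7.
Matching ψ, ψ′ at both faces gives T = [1 + V₀² sinh²(κa) / (4E(V₀ − E))]⁻¹ = 1/25360 = 0.0000394.

T = 0.0000394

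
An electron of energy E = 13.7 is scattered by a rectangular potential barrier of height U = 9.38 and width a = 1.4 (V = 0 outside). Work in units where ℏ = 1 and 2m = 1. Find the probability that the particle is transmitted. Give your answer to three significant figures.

T = 0.981

Above the barrier the interior wavenumber is k₂ = √(2m(E − U))/ℏ = 2.078, giving phase k₂a = 2.910.
Matching at both interfaces gives T⁻¹ = 1 + U² sin²(k₂a) / [4E(E − U)] = 1.020, hence T = 0.981.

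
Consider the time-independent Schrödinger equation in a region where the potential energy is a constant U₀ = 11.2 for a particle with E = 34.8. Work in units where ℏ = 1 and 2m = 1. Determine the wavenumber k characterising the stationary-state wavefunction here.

k = 4.86

With E > U₀ the solution is oscillatory, ψ ∝ e^{±ikx} with k = √(2m(E − U₀))/ℏ.
k = √(2 × 0.5 × 23.6) = 4.858.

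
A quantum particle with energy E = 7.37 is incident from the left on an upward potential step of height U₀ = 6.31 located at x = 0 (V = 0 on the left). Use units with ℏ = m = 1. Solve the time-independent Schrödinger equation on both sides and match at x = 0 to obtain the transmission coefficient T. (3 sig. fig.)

T = 0.797

The wavenumbers are k₁ = √(2mE)/ℏ = 3.839 on the left and k₂ = √(2m(E − U₀))/ℏ = 1.456 on the right.
Matching ψ and ψ′ at x = 0 gives r = (k₁ − k₂)/(k₁ + k₂), so R = r² = 0.2026 and T = 1 − R = 0.7974.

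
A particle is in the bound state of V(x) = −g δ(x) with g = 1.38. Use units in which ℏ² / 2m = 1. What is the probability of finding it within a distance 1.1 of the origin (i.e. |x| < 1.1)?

P = 0.781

The normalised bound state is ψ = √κ e^{−κ|x|} with κ = mg/ℏ² = 0.6900.
P(|x| < d) = ∫_{−d}^{d} κ e^{−2κ|x|} dx = 1 − e^{−2κd} = 1 − e^{−1.518} = 0.7809.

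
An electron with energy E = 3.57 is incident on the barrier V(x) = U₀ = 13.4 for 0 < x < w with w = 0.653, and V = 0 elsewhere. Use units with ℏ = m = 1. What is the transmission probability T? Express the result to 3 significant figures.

T = 0.00952

Since E < U₀ the interior solution is evanescent with decay constant κ = √(2m(U₀ − E))/ℏ = 4.434.
κw = 2.895, sinh(κw) = 9.018.
Matching ψ, ψ′ at both faces gives T = [1 + U₀² sinh²(κw) / (4E(U₀ − E))]⁻¹ = 1/105.0 = 0.00952.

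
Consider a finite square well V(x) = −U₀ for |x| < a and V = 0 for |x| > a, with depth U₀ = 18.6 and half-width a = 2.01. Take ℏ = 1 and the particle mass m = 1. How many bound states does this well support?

Define the well-strength parameter z₀ = (a/ℏ)√(2mU₀) = 2.01 × √(2·1·18.6) = 12.26.
A new bound state (alternating even/odd) appears each time z₀ passes a multiple of π/2, so N = ⌊2z₀/π⌋ + 1 = ⌊7.805⌋ + 1 = 8.

N = 8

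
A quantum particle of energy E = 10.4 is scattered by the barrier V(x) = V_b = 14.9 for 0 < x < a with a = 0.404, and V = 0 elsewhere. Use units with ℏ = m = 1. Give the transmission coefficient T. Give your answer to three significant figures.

T = 0.264

Since E < V_b the interior solution is evanescent with decay constant κ = √(2m(V_b − E))/ℏ = 3.000.
κa = 1.212, sinh(κa) = 1.531.
Matching ψ, ψ′ at both faces gives T = [1 + V_b² sinh²(κa) / (4E(V_b − E))]⁻¹ = 1/3.781 = 0.264.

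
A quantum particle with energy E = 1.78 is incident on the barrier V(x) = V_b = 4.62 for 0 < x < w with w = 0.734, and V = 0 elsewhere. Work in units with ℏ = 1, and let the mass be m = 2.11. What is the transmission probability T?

T = 0.0233

Since E < V_b the interior solution is evanescent with decay constant κ = √(2m(V_b − E))/ℏ = 3.462.
κw = 2.541, sinh(κw) = 6.307.
Matching ψ, ψ′ at both faces gives T = [1 + V_b² sinh²(κw) / (4E(V_b − E))]⁻¹ = 1/42.99 = 0.0233.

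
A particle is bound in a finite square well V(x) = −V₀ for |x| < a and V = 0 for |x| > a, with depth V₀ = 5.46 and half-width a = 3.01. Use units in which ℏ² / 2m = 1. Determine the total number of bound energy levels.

N = 5

Define the well-strength parameter z₀ = (a/ℏ)√(2mV₀) = 3.01 × √(2·0.5·5.46) = 7.033.
The even/odd transcendental equations gain one root per π/2 in z₀, giving N = 1 + ⌊2z₀/π⌋ = 1 + ⌊4.478⌋ = 5.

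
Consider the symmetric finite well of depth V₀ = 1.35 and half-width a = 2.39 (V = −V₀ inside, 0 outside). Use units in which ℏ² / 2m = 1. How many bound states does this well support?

N = 2

Define the well-strength parameter z₀ = (a/ℏ)√(2mV₀) = 2.39 × √(2·0.5·1.35) = 2.777.
A new bound state (alternating even/odd) appears each time z₀ passes a multiple of π/2, so N = ⌊2z₀/π⌋ + 1 = ⌊1.768⌋ + 1 = 2.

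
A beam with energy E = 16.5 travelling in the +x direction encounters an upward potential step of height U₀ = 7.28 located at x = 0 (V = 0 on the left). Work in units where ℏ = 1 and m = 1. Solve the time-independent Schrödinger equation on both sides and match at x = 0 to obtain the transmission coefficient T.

T = 0.979

On each side the TISE gives plane waves with k = √(2m(E − V))/ℏ: k₁ = √(2·1·16.5) = 5.745, k₂ = √(2·1·9.22) = 4.294.
Continuity of ψ and ψ′ at the step yields the reflection amplitude r = (k₁ − k₂)/(k₁ + k₂) = 0.1445; thus R = |r|² = 0.02087, T = 0.9791.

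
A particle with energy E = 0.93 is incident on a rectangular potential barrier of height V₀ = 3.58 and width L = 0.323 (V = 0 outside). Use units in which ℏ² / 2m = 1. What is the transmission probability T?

Since E < V₀ the interior solution is evanescent with decay constant κ = √(2m(V₀ − E))/ℏ = 1.628.
κL = 0.5258, sinh(κL) = 0.5504.
Matching ψ, ψ′ at both faces gives T = [1 + V₀² sinh²(κL) / (4E(V₀ − E))]⁻¹ = 1/1.394 = 0.717.

T = 0.717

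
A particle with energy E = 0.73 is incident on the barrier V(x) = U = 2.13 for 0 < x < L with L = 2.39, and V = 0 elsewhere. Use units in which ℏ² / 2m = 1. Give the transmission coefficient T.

Since E < U the interior solution is evanescent with decay constant κ = √(2m(U − E))/ℏ = 1.183.
κL = 2.828, sinh(κL) = 8.425.
Matching ψ, ψ′ at both faces gives T = [1 + U² sinh²(κL) / (4E(U − E))]⁻¹ = 1/79.78 = 0.0125.

T = 0.0125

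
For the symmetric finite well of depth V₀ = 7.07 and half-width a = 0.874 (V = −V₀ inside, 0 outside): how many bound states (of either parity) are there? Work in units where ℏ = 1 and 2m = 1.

The dimensionless depth is z₀ = a√(2mV₀)/ℏ = 0.874 × √(7.070) = 2.324.
A new bound state (alternating even/odd) appears each time z₀ passes a multiple of π/2, so N = ⌊2z₀/π⌋ + 1 = ⌊1.479⌋ + 1 = 2.

N = 2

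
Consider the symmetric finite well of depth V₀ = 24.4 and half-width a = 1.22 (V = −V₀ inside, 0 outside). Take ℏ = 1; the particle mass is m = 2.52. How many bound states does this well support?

The dimensionless depth is z₀ = a√(2mV₀)/ℏ = 1.22 × √(123.0) = 13.53.
A new bound state (alternating even/odd) appears each time z₀ passes a multiple of π/2, so N = ⌊2z₀/π⌋ + 1 = ⌊8.613⌋ + 1 = 9.

N = 9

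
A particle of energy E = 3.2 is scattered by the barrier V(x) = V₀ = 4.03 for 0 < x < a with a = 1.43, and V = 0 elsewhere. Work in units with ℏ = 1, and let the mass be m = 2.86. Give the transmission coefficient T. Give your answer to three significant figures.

T = 0.00514

Since E < V₀ the interior solution is evanescent with decay constant κ = √(2m(V₀ − E))/ℏ = 2.179.
κa = 3.116, sinh(κa) = 11.25.
Matching ψ, ψ′ at both faces gives T = [1 + V₀² sinh²(κa) / (4E(V₀ − E))]⁻¹ = 1/194.6 = 0.00514.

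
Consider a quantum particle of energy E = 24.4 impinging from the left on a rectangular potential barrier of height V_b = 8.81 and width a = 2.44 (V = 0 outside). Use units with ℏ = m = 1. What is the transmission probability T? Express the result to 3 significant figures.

E > V_b: inside the barrier k₂ = √(2m(E − V_b))/ℏ = 5.584, k₂a = 13.62.
Matching at both interfaces gives T⁻¹ = 1 + V_b² sin²(k₂a) / [4E(E − V_b)] = 1.039, hence T = 0.963.

T = 0.963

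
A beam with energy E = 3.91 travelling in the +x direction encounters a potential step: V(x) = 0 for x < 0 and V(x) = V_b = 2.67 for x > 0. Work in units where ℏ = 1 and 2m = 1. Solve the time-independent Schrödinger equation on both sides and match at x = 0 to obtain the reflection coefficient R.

The wavenumbers are k₁ = √(2mE)/ℏ = 1.977 on the left and k₂ = √(2m(E − V_b))/ℏ = 1.114 on the right.
Matching ψ and ψ′ at x = 0 gives r = (k₁ − k₂)/(k₁ + k₂), so R = r² = 0.07810 and T = 1 − R = 0.9219.

R = 0.0781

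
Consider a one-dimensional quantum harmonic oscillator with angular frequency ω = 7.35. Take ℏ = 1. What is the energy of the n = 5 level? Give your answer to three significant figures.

E = 40.4

The oscillator eigenvalues are E_n = ℏω(n + ½), so E_5 = 7.35 × 5.5 = 40.43.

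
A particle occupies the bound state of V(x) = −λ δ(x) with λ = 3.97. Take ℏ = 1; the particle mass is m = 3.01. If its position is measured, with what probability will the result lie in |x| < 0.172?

P = 0.984

The normalised bound state is ψ = √κ e^{−κ|x|} with κ = mλ/ℏ² = 11.95.
P(|x| < d) = ∫_{−d}^{d} κ e^{−2κ|x|} dx = 1 − e^{−2κd} = 1 − e^{−4.111} = 0.9836.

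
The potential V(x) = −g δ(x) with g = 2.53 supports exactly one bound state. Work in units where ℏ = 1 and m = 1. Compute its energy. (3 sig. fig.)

E = -3.20

For x ≠ 0 the bound state is ψ ∝ e^{−κ|x|}; integrating the TISE across the delta gives the cusp condition 2κ = 2mg/ℏ², so κ = 2.530.
Then E = −ℏ²κ²/(2m) = −mg²/(2ℏ²) = -3.200.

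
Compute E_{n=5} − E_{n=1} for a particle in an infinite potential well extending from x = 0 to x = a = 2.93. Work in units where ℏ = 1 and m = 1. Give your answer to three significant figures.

ΔE = 13.8

E_n = n²π²ℏ²/(2ma²), so ΔE = (5² − 1²) π²ℏ²/(2ma²).
ΔE = 24 × π² / (2 × 1 × 2.93²) = 13.80.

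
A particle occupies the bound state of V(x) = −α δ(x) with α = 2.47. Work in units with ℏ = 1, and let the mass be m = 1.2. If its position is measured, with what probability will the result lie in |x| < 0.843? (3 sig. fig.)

P = 0.993

The normalised bound state is ψ = √κ e^{−κ|x|} with κ = mα/ℏ² = 2.964.
P(|x| < d) = ∫_{−d}^{d} κ e^{−2κ|x|} dx = 1 − e^{−2κd} = 1 − e^{−4.997} = 0.9932.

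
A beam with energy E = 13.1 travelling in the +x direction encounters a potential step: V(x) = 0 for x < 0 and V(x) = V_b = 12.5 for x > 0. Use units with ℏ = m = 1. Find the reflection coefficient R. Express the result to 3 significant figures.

On each side the TISE gives plane waves with k = √(2m(E − V))/ℏ: k₁ = √(2·1·13.1) = 5.119, k₂ = √(2·1·0.6) = 1.095.
Matching ψ and ψ′ at x = 0 gives r = (k₁ − k₂)/(k₁ + k₂), so R = r² = 0.4192 and T = 1 − R = 0.5808.

R = 0.419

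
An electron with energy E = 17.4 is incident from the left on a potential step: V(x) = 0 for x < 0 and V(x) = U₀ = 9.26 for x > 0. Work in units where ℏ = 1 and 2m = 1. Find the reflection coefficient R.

R = 0.0352

The wavenumbers are k₁ = √(2mE)/ℏ = 4.171 on the left and k₂ = √(2m(E − U₀))/ℏ = 2.853 on the right.
Matching ψ and ψ′ at x = 0 gives r = (k₁ − k₂)/(k₁ + k₂), so R = r² = 0.03522 and T = 1 − R = 0.9648.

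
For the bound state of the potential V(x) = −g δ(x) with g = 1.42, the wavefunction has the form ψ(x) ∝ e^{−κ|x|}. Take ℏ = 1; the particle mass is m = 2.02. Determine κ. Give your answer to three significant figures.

Integrating the TISE across x = 0 gives the cusp condition ψ'(0⁺) − ψ'(0⁻) = −(2mg/ℏ²)ψ(0).
With ψ ∝ e^{−κ|x|} this yields −2κ = −2mg/ℏ², so κ = mg/ℏ² = 2.868.

κ = 2.87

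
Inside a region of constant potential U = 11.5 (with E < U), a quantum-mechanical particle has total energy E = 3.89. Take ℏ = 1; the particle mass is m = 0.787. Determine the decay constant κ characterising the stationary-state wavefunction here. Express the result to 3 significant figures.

Since E < U the TISE in this region is ψ'' = κ²ψ with κ = √(2m(U − E))/ℏ.
κ = √(2 × 0.787 × 7.61) = 3.461.

κ = 3.46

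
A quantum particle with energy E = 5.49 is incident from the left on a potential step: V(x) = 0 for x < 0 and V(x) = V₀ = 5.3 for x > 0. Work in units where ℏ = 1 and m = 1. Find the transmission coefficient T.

On each side the TISE gives plane waves with k = √(2m(E − V))/ℏ: k₁ = √(2·1·5.49) = 3.314, k₂ = √(2·1·0.19) = 0.6164.
Continuity of ψ and ψ′ at the step yields the reflection amplitude r = (k₁ − k₂)/(k₁ + k₂) = 0.6863; thus R = |r|² = 0.4710, T = 0.5290.

T = 0.529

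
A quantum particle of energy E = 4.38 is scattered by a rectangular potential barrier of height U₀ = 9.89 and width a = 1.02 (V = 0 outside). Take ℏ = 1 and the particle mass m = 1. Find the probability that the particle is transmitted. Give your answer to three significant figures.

Since E < U₀ the interior solution is evanescent with decay constant κ = √(2m(U₀ − E))/ℏ = 3.320.
κa = 3.386, sinh(κa) = 14.76.
The exact tunnelling result is T⁻¹ = 1 + U₀² sinh²(κa) / [4E(U₀ − E)] = 221.7, so T = 0.00451.

T = 0.00451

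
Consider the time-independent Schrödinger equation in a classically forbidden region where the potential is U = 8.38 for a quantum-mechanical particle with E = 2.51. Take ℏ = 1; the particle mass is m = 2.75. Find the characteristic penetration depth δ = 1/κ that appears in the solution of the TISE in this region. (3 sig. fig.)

Since E < U the TISE in this region is ψ'' = κ²ψ with κ = √(2m(U − E))/ℏ.
κ = √(2 × 2.75 × 5.87) = 5.682. The penetration depth is δ = 1/κ = 0.176.

δ = 0.176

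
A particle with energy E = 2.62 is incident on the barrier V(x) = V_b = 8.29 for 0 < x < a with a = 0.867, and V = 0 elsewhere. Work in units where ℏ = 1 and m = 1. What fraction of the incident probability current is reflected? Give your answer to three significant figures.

R = 0.990

Since E < V_b the interior solution is evanescent with decay constant κ = √(2m(V_b − E))/ℏ = 3.367.
κa = 2.920, sinh(κa) = 9.240.
Matching ψ, ψ′ at both faces gives T = [1 + V_b² sinh²(κa) / (4E(V_b − E))]⁻¹ = 1/99.75 = 0.0100.
R = 1 − T = 0.990.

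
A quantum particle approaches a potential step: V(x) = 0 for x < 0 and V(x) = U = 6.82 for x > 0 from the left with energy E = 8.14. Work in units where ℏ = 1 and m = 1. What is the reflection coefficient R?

R = 0.181

On each side the TISE gives plane waves with k = √(2m(E − V))/ℏ: k₁ = √(2·1·8.14) = 4.035, k₂ = √(2·1·1.32) = 1.625.
Matching ψ and ψ′ at x = 0 gives r = (k₁ − k₂)/(k₁ + k₂), so R = r² = 0.1813 and T = 1 − R = 0.8187.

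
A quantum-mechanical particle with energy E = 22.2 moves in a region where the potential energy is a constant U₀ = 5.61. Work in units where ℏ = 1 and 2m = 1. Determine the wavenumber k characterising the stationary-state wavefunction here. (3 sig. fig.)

With E > U₀ the solution is oscillatory, ψ ∝ e^{±ikx} with k = √(2m(E − U₀))/ℏ.
k = √(2 × 0.5 × 16.59) = 4.073.

k = 4.07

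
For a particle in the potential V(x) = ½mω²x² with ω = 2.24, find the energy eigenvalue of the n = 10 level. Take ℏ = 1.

The oscillator eigenvalues are E_n = ℏω(n + ½), so E_10 = 2.24 × 10.5 = 23.52.

E = 23.5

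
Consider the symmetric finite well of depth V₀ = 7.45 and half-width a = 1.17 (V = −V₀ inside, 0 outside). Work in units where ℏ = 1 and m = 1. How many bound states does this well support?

Define the well-strength parameter z₀ = (a/ℏ)√(2mV₀) = 1.17 × √(2·1·7.45) = 4.516.
The even/odd transcendental equations gain one root per π/2 in z₀, giving N = 1 + ⌊2z₀/π⌋ = 1 + ⌊2.875⌋ = 3.

N = 3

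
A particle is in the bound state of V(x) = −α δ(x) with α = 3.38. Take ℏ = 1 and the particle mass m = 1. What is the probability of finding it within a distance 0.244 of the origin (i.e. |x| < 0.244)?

P = 0.808

The normalised bound state is ψ = √κ e^{−κ|x|} with κ = mα/ℏ² = 3.380.
P(|x| < d) = ∫_{−d}^{d} κ e^{−2κ|x|} dx = 1 − e^{−2κd} = 1 − e^{−1.649} = 0.8078.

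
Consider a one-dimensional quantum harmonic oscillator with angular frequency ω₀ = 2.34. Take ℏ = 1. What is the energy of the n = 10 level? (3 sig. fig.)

E = 24.6

Using E_n = (n + ½)ℏω₀: E_10 = 10.5 × 2.34 = 24.57.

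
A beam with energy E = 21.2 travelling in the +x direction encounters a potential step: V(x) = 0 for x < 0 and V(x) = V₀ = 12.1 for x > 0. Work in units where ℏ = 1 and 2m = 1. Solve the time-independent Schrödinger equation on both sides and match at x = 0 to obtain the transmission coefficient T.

T = 0.957

The wavenumbers are k₁ = √(2mE)/ℏ = 4.604 on the left and k₂ = √(2m(E − V₀))/ℏ = 3.017 on the right.
Continuity of ψ and ψ′ at the step yields the reflection amplitude r = (k₁ − k₂)/(k₁ + k₂) = 0.2083; thus R = |r|² = 0.04340, T = 0.9566.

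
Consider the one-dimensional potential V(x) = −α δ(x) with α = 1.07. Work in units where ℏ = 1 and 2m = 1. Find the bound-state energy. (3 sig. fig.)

The bound state is ψ(x) = √κ e^{−κ|x|}. The derivative jump ψ'(0⁺) − ψ'(0⁻) = −(2mα/ℏ²)ψ(0) fixes κ = mα/ℏ² = 0.5350.
Then E = −ℏ²κ²/(2m) = −mα²/(2ℏ²) = -0.2862.

E = -0.286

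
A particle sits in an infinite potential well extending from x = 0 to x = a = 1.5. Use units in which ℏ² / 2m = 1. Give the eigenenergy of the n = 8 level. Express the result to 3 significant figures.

E = 281

The infinite-well eigenfunctions ψ_n = √(2/a) sin(nπx/a) vanish at both walls, giving E_n = n²π²ℏ²/(2ma²).
E_8 = 8² × π² / (2 × 0.5 × 1.5²) = 280.7.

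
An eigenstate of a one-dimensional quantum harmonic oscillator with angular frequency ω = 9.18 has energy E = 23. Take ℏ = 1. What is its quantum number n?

n = 2

Invert E_n = (n + ½)ℏω: n = E/ℏω − ½ = 2.005, so n = 2.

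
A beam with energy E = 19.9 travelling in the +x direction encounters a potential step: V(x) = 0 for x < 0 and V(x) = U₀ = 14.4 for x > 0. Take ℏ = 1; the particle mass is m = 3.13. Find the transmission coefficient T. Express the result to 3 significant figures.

On each side the TISE gives plane waves with k = √(2m(E − V))/ℏ: k₁ = √(2·3.13·19.9) = 11.16, k₂ = √(2·3.13·5.5) = 5.868.
Matching ψ and ψ′ at x = 0 gives r = (k₁ − k₂)/(k₁ + k₂), so R = r² = 0.09663 and T = 1 − R = 0.9034.

T = 0.903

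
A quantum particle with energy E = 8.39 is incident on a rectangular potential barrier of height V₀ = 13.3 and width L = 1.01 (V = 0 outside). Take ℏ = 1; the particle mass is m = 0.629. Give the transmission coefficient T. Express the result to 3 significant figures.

E < V₀: inside the barrier ψ ∝ e^{±κx} with κ = √(2m(V₀ − E))/ℏ = 2.485.
κL = 2.510, sinh(κL) = 6.113.
The exact tunnelling result is T⁻¹ = 1 + V₀² sinh²(κL) / [4E(V₀ − E)] = 41.11, so T = 0.0243.

T = 0.0243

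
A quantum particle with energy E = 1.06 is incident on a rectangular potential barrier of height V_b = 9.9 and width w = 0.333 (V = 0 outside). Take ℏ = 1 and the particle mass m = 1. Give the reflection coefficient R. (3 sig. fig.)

Since E < V_b the interior solution is evanescent with decay constant κ = √(2m(V_b − E))/ℏ = 4.205.
κw = 1.400, sinh(κw) = 1.905.
The exact tunnelling result is T⁻¹ = 1 + V_b² sinh²(κw) / [4E(V_b − E)] = 10.49, so T = 0.0954.
R = 1 − T = 0.905.

R = 0.905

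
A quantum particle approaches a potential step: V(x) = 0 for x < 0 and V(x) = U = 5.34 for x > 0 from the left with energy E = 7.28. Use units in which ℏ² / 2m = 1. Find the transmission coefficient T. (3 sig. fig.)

T = 0.898

The wavenumbers are k₁ = √(2mE)/ℏ = 2.698 on the left and k₂ = √(2m(E − U))/ℏ = 1.393 on the right.
Matching ψ and ψ′ at x = 0 gives r = (k₁ − k₂)/(k₁ + k₂), so R = r² = 0.1018 and T = 1 − R = 0.8982.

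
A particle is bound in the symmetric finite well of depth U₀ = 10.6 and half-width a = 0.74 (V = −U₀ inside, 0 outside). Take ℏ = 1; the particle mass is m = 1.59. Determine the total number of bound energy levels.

N = 3

The dimensionless depth is z₀ = a√(2mU₀)/ℏ = 0.74 × √(33.71) = 4.296.
A new bound state (alternating even/odd) appears each time z₀ passes a multiple of π/2, so N = ⌊2z₀/π⌋ + 1 = ⌊2.735⌋ + 1 = 3.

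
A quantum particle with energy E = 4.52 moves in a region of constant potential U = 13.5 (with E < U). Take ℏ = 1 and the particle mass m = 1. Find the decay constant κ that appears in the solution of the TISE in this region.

κ = 4.24

Since E < U the TISE in this region is ψ'' = κ²ψ with κ = √(2m(U − E))/ℏ.
κ = √(2 × 1 × 8.98) = 4.238.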